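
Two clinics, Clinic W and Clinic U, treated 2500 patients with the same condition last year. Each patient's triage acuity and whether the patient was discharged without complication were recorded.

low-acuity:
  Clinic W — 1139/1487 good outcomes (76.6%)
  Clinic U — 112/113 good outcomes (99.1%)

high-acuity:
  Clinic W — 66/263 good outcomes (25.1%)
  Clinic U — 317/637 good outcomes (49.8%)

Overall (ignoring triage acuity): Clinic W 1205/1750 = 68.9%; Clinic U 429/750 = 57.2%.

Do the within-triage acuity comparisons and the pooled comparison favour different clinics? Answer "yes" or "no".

Within each triage acuity level (low-acuity 76.6% vs 99.1%; high-acuity 25.1% vs 49.8%), Clinic U has the higher rate every time. Pooled: 68.9% vs 57.2% — Clinic W has the higher rate overall. The two comparisons disagree.

yes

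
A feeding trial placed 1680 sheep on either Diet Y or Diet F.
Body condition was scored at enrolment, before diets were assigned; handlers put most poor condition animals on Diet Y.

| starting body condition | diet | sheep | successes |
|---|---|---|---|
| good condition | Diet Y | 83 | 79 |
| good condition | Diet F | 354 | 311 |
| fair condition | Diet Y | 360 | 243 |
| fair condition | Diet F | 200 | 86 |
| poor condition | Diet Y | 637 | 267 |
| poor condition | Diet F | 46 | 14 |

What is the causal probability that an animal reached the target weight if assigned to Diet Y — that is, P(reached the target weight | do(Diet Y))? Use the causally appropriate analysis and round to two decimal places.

0.64

Nothing the diet does changes starting body condition; the imbalance is an allocation artefact. With starting body condition also predicting the outcome, the pooled figure is confounded, and the within-stratum comparison is the causal one.
Standardising Diet Y to the population starting body condition mix: 0.260·79/83 + 0.333·243/360 + 0.407·267/637 = 0.643.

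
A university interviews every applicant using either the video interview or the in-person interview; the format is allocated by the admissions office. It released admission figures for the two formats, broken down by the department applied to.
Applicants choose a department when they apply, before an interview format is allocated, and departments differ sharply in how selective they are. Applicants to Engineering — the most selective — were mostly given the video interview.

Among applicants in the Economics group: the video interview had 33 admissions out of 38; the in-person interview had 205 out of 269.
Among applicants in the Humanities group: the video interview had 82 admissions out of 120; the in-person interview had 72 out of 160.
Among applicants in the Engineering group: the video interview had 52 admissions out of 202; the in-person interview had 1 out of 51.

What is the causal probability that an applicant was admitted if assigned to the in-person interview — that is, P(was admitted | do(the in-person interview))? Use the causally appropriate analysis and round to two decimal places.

Within every department level the video interview has the higher rate, yet pooled the in-person interview does — Simpson's reversal.
Department is set before the interview format has any effect — it is not caused by the interview format — and it independently drives the outcome. That makes it a confounder, so the causal comparison is within department levels.
Standardising the in-person interview to the population department mix: 0.365·205/269 + 0.333·72/160 + 0.301·1/51 = 0.434.

0.43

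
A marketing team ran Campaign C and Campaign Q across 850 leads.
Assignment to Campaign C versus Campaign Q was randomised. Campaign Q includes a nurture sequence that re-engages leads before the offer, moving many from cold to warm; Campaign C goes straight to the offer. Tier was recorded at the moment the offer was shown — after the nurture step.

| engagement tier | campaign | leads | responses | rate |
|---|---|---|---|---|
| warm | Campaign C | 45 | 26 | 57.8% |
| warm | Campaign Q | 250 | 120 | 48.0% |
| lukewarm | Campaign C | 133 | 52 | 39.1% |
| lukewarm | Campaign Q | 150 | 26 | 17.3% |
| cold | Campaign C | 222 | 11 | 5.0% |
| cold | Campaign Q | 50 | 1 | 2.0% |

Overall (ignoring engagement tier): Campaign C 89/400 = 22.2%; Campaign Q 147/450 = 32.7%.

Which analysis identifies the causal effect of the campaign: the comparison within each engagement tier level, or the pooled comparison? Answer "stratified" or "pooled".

pooled

The stratified and pooled comparisons disagree (Campaign C wins within each engagement tier; Campaign Q wins overall), so the answer turns on the causal role of engagement tier.
Engagement tier is recorded after the campaign and is itself shifted by it — it sits on the causal path from campaign to outcome. Conditioning on a mediator would strip out part of the effect we want; the pooled comparison gives the total causal effect.
Pooled: Campaign C 22.2% vs Campaign Q 32.7%; Campaign Q is higher overall.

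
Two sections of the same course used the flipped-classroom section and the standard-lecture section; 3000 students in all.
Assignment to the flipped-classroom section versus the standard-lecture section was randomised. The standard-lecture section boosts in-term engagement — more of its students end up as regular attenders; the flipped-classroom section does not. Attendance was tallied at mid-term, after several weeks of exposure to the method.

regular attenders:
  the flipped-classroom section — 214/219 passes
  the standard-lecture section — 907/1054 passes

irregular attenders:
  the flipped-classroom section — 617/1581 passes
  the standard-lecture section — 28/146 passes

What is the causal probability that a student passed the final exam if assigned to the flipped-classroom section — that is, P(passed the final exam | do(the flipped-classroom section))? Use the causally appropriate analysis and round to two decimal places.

Mid-term attendance here is a post-treatment variable shaped by the teaching method; conditioning on it would introduce bias rather than remove it. The overall comparison is the causal one.
So P(outcome | do(the flipped-classroom section)) is just the pooled rate for the flipped-classroom section: 831/1800 = 0.462.

0.46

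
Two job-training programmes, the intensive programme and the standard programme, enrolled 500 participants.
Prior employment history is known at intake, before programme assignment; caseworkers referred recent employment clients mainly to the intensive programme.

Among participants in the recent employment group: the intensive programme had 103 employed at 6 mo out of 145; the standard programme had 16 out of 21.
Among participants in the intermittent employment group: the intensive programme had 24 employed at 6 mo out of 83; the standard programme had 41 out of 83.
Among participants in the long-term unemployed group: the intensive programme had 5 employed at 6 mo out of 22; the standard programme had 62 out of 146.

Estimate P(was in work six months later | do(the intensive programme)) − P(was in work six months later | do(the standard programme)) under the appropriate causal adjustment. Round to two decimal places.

-0.15

The stratified and pooled comparisons disagree (the standard programme wins within each prior employment history; the intensive programme wins overall), so the answer turns on the causal role of prior employment history.
Here prior employment history is a common cause — it drives both which programme a case falls under and the outcome. The crude comparison mixes populations; the stratum-specific rates are the causally relevant ones.
Adjusting over the population distribution of prior employment history: 0.332·(0.710−0.762) + 0.332·(0.289−0.494) + 0.336·(0.227−0.425) = -0.151.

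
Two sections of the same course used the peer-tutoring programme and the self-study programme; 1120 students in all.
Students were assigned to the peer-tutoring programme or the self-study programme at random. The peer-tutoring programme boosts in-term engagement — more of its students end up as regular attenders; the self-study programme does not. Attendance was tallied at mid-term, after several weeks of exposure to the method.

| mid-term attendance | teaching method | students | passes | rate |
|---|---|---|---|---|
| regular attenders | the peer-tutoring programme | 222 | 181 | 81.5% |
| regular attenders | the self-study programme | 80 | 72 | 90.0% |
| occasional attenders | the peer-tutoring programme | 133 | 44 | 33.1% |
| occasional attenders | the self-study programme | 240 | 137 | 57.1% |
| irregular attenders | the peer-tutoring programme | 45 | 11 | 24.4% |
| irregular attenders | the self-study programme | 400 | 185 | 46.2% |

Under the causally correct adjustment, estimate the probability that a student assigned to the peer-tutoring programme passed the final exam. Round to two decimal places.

0.59

Mid-term attendance is recorded after the teaching method and is itself shifted by it — it sits on the causal path from teaching method to outcome. Conditioning on a mediator would strip out part of the effect we want; the pooled comparison gives the total causal effect.
So P(outcome | do(the peer-tutoring programme)) is just the pooled rate for the peer-tutoring programme: 236/400 = 0.590.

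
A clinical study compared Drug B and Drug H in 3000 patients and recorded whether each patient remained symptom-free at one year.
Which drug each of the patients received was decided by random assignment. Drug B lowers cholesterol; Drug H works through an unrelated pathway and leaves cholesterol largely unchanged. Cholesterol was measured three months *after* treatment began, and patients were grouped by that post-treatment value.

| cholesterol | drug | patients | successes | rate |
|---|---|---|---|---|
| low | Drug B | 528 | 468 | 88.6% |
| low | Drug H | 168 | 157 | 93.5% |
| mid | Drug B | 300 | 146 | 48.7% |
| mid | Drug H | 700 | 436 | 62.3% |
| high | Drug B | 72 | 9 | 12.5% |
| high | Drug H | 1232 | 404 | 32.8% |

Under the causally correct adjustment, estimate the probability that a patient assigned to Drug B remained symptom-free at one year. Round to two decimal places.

0.69

The distribution of cholesterol is itself part of what the drug does — it is an intermediate outcome. Holding it fixed would remove that part of the effect; the total effect is the pooled difference.
So P(outcome | do(Drug B)) is just the pooled rate for Drug B: 623/900 = 0.692.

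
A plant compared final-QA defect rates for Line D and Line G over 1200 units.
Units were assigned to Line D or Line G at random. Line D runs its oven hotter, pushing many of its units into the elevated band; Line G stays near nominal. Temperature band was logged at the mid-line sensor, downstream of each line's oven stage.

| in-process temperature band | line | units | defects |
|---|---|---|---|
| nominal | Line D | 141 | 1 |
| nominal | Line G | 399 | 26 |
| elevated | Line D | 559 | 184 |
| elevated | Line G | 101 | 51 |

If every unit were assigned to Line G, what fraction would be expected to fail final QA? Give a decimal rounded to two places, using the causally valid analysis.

0.15

The stratified and pooled comparisons disagree (Line D wins within each in-process temperature band; Line G wins overall), so the answer turns on the causal role of in-process temperature band.
In-process temperature band is recorded after the line and is itself shifted by it — it sits on the causal path from line to outcome. Conditioning on a mediator would strip out part of the effect we want; the pooled comparison gives the total causal effect.
So P(outcome | do(Line G)) is just the pooled rate for Line G: 77/500 = 0.154.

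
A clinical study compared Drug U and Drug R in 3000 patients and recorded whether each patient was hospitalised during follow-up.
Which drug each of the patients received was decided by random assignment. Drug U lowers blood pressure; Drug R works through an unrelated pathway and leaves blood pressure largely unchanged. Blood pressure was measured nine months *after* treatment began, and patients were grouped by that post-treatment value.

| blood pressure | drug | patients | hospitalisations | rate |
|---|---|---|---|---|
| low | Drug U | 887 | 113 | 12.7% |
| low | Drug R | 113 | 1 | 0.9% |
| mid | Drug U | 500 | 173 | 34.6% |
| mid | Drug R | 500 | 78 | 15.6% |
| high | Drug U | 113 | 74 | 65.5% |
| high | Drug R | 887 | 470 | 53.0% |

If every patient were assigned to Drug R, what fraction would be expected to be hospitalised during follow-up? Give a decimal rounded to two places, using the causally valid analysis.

0.37

Within every blood pressure level Drug R has the lower rate, yet pooled Drug U does — Simpson's reversal.
Blood pressure is downstream of the drug. One should not condition on a consequence of treatment, so the overall rates are the right comparison.
So P(outcome | do(Drug R)) is just the pooled rate for Drug R: 549/1500 = 0.366.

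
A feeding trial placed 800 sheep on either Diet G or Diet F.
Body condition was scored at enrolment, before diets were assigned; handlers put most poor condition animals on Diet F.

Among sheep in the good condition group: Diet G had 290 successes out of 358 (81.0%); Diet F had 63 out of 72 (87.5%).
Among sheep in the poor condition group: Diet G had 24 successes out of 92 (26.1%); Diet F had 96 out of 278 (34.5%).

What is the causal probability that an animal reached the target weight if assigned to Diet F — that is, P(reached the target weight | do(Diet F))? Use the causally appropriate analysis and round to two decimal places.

0.63

Diet F is higher inside every starting body condition stratum but Diet G is higher in aggregate. Whether to stratify depends on how starting body condition relates to the diet.
Starting body condition satisfies the back-door criterion: it is not a descendant of the diet, and it blocks the spurious path from diet to outcome. Adjusting for it (i.e., using the within-starting body condition rates) gives the causal effect.
Standardising Diet F to the population starting body condition mix: 0.537·63/72 + 0.463·96/278 = 0.630.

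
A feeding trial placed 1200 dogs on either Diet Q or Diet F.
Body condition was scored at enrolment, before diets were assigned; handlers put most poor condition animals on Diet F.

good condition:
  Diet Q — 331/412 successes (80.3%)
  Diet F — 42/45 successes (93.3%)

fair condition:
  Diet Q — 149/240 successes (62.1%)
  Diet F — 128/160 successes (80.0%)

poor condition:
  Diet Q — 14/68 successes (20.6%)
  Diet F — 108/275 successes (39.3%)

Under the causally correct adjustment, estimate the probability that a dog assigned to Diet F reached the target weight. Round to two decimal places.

Here starting body condition is a common cause — it drives both which diet a case falls under and the outcome. The crude comparison mixes populations; the stratum-specific rates are the causally relevant ones.
Standardising Diet F to the population starting body condition mix: 0.381·42/45 + 0.333·128/160 + 0.286·108/275 = 0.734.

0.73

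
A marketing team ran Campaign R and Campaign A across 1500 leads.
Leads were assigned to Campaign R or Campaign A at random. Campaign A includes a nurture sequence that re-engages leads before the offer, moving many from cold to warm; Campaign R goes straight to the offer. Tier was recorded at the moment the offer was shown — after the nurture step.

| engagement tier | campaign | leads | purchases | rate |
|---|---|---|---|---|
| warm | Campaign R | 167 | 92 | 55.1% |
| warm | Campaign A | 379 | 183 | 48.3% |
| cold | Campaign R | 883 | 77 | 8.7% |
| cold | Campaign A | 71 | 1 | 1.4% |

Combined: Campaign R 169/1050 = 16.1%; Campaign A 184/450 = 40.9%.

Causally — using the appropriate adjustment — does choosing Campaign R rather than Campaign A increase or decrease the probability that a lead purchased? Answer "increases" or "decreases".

Because the campaign influences engagement tier, engagement tier is a post-treatment mediator, not a confounder. Stratifying on it would bias the estimate; the causal effect is the crude pooled difference.
Pooled: Campaign R 16.1% vs Campaign A 40.9%; Campaign A is higher overall.

decreases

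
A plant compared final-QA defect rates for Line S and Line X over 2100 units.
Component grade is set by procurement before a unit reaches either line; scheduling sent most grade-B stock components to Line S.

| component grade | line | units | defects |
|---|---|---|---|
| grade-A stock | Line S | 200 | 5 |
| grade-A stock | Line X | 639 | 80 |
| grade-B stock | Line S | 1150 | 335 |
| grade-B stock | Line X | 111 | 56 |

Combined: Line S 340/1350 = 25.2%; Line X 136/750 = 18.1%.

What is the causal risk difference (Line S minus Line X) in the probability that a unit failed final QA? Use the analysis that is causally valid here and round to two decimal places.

-0.17

Nothing the line does changes component grade; the imbalance is an allocation artefact. With component grade also predicting the outcome, the pooled figure is confounded, and the within-stratum comparison is the causal one.
Adjusting over the population distribution of component grade: 0.400·(0.025−0.125) + 0.600·(0.291−0.505) = -0.168.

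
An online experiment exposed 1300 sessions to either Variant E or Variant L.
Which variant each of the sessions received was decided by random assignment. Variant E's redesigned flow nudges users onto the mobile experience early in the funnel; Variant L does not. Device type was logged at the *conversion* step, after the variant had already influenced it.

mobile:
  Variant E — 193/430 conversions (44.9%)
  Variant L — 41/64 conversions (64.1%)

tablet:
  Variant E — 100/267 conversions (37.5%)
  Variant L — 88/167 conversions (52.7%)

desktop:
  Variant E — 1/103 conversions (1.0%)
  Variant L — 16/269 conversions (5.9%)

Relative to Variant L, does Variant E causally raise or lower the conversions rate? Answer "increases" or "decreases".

increases

Stratifying would compare variants among sessions the variants themselves sorted into device type groups — a form of selection on an intermediate. The unconditioned pooled rates give the total causal effect.
Pooled: Variant E 36.8% vs Variant L 29.0%; Variant E is higher overall.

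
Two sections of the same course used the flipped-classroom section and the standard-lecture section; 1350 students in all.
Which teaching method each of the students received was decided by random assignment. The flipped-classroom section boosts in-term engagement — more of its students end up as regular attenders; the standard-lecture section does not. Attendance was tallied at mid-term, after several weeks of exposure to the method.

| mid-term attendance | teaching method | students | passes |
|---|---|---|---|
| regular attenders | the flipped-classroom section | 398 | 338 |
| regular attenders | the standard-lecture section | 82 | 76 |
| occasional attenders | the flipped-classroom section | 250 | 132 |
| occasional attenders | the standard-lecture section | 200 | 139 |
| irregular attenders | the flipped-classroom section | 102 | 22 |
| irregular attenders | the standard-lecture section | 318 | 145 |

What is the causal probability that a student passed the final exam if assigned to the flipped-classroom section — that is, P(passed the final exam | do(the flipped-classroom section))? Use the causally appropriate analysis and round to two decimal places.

0.66

The distribution of mid-term attendance is itself part of what the teaching method does — it is an intermediate outcome. Holding it fixed would remove that part of the effect; the total effect is the pooled difference.
So P(outcome | do(the flipped-classroom section)) is just the pooled rate for the flipped-classroom section: 492/750 = 0.656.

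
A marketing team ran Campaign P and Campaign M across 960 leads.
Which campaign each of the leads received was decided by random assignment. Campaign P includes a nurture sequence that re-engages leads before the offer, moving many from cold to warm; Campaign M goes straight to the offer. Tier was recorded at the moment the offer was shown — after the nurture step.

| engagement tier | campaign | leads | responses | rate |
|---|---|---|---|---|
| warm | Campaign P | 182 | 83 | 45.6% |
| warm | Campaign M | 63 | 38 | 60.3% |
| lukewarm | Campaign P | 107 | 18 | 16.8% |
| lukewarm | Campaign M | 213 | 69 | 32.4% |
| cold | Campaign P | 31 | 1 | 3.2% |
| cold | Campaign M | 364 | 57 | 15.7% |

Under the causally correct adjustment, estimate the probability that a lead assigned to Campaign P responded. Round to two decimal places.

Engagement tier is downstream of the campaign. One should not condition on a consequence of treatment, so the overall rates are the right comparison.
So P(outcome | do(Campaign P)) is just the pooled rate for Campaign P: 102/320 = 0.319.

0.32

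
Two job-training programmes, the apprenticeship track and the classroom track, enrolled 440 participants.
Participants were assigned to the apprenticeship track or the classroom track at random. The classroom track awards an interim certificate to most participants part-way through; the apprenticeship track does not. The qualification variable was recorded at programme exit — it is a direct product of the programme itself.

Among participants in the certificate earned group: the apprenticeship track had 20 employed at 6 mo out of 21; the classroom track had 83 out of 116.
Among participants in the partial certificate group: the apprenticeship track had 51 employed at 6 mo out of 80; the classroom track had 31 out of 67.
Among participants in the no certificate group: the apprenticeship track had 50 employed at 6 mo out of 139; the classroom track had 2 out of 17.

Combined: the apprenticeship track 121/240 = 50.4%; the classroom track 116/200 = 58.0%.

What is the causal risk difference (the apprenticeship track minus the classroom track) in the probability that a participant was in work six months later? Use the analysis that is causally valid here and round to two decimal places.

Qualification attained during the programme lies on the pathway programme → qualification attained during the programme → outcome, so adjusting for it blocks the indirect effect. For the total causal effect of programme, use the unadjusted pooled rates.
The causal difference is the pooled difference: 0.504 − 0.580 = -0.076.

-0.08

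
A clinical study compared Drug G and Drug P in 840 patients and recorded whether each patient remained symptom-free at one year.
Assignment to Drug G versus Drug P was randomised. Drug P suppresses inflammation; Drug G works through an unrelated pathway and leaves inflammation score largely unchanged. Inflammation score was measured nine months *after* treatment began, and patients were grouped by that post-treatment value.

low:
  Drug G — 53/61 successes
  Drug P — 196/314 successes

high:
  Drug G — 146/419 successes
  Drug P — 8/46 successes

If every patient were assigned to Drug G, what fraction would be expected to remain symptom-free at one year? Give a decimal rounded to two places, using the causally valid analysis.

0.41

Inflammation score lies on the pathway drug → inflammation score → outcome, so adjusting for it blocks the indirect effect. For the total causal effect of drug, use the unadjusted pooled rates.
So P(outcome | do(Drug G)) is just the pooled rate for Drug G: 199/480 = 0.415.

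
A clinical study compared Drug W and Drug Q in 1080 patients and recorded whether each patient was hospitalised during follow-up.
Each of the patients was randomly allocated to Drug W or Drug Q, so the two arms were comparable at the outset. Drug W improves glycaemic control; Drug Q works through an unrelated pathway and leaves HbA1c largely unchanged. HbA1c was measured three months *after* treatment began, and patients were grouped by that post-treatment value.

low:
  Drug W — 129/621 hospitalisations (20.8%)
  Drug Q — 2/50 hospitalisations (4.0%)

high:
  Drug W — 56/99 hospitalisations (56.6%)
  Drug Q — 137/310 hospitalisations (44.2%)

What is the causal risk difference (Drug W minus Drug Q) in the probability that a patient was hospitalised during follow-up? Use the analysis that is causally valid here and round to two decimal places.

HbA1c is downstream of the drug. One should not condition on a consequence of treatment, so the overall rates are the right comparison.
The causal difference is the pooled difference: 0.257 − 0.386 = -0.129.

-0.13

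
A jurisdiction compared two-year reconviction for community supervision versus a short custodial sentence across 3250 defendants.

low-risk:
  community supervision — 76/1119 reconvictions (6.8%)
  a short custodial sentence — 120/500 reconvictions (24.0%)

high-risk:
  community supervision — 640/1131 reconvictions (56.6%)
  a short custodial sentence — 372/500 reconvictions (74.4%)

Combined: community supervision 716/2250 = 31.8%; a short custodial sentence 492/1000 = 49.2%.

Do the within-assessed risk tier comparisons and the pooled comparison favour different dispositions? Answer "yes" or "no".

Within each assessed risk tier level (low-risk 6.8% vs 24.0%; high-risk 56.6% vs 74.4%), community supervision has the lower rate every time. Pooled: 31.8% vs 49.2% — community supervision has the lower rate overall. They agree.

no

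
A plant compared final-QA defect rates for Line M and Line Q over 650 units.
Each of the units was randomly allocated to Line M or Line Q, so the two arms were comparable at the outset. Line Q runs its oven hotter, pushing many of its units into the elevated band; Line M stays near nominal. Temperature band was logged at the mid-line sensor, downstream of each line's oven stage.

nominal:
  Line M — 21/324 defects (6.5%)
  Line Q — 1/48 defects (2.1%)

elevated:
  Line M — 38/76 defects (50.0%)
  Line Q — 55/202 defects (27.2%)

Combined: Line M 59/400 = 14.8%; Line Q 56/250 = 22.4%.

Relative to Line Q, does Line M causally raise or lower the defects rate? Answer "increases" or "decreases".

decreases

The stratified and pooled comparisons disagree (Line Q wins within each in-process temperature band; Line M wins overall), so the answer turns on the causal role of in-process temperature band.
In-process temperature band here is a post-treatment variable shaped by the line; conditioning on it would introduce bias rather than remove it. The overall comparison is the causal one.
Pooled: Line M 14.8% vs Line Q 22.4%; Line M is lower overall.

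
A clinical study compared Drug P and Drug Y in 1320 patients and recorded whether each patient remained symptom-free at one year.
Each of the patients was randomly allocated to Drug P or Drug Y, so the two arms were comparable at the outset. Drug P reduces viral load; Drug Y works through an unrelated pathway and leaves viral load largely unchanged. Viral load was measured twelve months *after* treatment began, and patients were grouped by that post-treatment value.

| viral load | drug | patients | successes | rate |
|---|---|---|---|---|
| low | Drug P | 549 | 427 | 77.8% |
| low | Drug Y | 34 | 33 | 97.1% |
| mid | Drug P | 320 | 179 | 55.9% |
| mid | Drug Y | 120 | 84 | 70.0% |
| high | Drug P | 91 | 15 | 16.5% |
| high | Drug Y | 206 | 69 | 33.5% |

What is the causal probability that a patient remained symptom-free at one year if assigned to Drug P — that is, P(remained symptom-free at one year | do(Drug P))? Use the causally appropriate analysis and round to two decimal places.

0.65

Drug Y is higher inside every viral load stratum but Drug P is higher in aggregate. Whether to stratify depends on how viral load relates to the drug.
Viral load is downstream of the drug. One should not condition on a consequence of treatment, so the overall rates are the right comparison.
So P(outcome | do(Drug P)) is just the pooled rate for Drug P: 621/960 = 0.647.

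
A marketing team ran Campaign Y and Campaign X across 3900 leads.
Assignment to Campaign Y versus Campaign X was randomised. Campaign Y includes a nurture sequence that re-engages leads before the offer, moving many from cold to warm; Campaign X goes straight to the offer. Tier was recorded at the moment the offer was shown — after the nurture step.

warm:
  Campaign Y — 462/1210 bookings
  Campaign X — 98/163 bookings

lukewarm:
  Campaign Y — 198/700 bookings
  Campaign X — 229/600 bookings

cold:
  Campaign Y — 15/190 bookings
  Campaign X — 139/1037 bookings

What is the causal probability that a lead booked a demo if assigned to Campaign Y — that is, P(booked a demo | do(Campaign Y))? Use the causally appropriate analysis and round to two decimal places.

The engagement tier-specific comparison favours Campaign X throughout, but the pooled figures favour Campaign Y. The question is whether to condition on engagement tier.
Engagement tier is downstream of the campaign. One should not condition on a consequence of treatment, so the overall rates are the right comparison.
So P(outcome | do(Campaign Y)) is just the pooled rate for Campaign Y: 675/2100 = 0.321.

0.32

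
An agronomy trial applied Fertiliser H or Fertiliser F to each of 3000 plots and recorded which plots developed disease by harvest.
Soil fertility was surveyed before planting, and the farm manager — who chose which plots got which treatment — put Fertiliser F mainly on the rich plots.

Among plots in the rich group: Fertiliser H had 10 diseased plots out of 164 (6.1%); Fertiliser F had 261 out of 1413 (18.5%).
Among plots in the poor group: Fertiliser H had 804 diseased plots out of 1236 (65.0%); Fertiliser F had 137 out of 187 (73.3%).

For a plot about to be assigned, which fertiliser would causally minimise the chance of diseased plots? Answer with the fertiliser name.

Fertiliser H

Within every soil fertility level Fertiliser H has the lower rate, yet pooled Fertiliser F does — Simpson's reversal.
Soil fertility differs across fertilisers for reasons unrelated to any effect of the fertiliser itself, and it separately predicts the outcome — a classic confounder. We must compare within soil fertility levels.
Within each level — rich: 6.1% vs 18.5%; poor: 65.0% vs 73.3% — Fertiliser H is lower every time.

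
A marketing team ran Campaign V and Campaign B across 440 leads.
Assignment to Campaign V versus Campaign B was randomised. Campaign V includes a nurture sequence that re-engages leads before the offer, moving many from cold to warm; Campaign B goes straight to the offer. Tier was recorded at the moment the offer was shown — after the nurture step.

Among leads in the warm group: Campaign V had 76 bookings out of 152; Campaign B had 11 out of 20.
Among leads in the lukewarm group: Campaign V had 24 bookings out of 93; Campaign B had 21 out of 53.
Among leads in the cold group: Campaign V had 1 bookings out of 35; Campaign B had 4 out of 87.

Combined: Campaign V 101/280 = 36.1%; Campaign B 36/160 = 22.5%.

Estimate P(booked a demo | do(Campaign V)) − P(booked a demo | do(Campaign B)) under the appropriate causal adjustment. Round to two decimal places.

+0.14

Because the campaign influences engagement tier, engagement tier is a post-treatment mediator, not a confounder. Stratifying on it would bias the estimate; the causal effect is the crude pooled difference.
The causal difference is the pooled difference: 0.361 − 0.225 = +0.136.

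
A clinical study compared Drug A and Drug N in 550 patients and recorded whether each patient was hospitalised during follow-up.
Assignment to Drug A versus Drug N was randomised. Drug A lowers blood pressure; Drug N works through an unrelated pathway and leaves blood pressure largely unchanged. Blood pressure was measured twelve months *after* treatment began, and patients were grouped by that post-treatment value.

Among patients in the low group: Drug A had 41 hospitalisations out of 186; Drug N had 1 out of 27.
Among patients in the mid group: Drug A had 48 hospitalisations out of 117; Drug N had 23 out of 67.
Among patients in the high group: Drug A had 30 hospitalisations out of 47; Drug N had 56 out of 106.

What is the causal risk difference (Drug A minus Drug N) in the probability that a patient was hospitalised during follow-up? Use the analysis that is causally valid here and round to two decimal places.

Drug N is lower inside every blood pressure stratum but Drug A is lower in aggregate. Whether to stratify depends on how blood pressure relates to the drug.
Blood pressure is downstream of the drug. One should not condition on a consequence of treatment, so the overall rates are the right comparison.
The causal difference is the pooled difference: 0.340 − 0.400 = -0.060.

-0.06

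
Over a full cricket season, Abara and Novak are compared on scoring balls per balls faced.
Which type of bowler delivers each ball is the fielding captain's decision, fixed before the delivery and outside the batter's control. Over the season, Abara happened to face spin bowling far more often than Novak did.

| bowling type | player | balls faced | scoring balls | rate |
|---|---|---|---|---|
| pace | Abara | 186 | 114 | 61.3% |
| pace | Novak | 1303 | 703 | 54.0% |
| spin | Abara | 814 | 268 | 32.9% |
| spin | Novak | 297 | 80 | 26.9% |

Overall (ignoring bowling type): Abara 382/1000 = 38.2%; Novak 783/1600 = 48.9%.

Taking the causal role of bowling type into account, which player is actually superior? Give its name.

Within every bowling type level Abara has the higher rate, yet pooled Novak does — Simpson's reversal.
Bowling type is set before the player has any effect — it is not caused by the player — and it independently drives the outcome. That makes it a confounder, so the causal comparison is within bowling type levels.
Within each level — pace: 61.3% vs 54.0%; spin: 32.9% vs 26.9% — Abara is higher every time.

Abara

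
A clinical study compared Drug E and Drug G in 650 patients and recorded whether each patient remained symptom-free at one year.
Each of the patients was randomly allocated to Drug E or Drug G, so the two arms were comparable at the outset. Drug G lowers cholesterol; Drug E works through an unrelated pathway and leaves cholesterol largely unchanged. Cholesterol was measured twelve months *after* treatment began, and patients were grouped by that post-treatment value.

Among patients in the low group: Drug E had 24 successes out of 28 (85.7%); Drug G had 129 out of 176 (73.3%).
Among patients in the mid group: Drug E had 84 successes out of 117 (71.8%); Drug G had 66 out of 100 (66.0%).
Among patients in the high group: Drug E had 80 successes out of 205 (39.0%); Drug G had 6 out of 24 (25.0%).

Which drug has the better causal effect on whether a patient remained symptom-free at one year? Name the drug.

Stratifying would compare drugs among patients the drugs themselves sorted into cholesterol groups — a form of selection on an intermediate. The unconditioned pooled rates give the total causal effect.
Pooled: Drug E 53.7% vs Drug G 67.0%; Drug G is higher overall.

Drug G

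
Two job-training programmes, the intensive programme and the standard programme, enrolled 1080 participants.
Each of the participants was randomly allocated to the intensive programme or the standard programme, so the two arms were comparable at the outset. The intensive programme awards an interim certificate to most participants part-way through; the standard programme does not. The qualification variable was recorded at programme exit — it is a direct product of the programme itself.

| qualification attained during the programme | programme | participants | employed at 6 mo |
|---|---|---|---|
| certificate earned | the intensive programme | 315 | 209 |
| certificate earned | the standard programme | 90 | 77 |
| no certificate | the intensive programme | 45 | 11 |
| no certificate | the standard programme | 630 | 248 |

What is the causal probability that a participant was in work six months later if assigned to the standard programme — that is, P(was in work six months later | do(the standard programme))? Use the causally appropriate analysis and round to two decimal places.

the standard programme is higher inside every qualification attained during the programme stratum but the intensive programme is higher in aggregate. Whether to stratify depends on how qualification attained during the programme relates to the programme.
Qualification attained during the programme is recorded after the programme and is itself shifted by it — it sits on the causal path from programme to outcome. Conditioning on a mediator would strip out part of the effect we want; the pooled comparison gives the total causal effect.
So P(outcome | do(the standard programme)) is just the pooled rate for the standard programme: 325/720 = 0.451.

0.45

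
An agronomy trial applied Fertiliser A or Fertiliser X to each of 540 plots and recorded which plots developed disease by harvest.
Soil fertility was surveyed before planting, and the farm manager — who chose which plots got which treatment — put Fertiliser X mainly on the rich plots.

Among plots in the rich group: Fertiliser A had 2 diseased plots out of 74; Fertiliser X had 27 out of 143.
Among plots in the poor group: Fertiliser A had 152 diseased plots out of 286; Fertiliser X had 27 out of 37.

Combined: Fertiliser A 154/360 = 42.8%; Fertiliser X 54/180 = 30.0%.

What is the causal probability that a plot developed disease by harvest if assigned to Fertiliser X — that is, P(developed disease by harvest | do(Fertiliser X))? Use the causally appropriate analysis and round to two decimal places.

The soil fertility-specific comparison favours Fertiliser A throughout, but the pooled figures favour Fertiliser X. The question is whether to condition on soil fertility.
Here soil fertility is a common cause — it drives both which fertiliser a case falls under and the outcome. The crude comparison mixes populations; the stratum-specific rates are the causally relevant ones.
Standardising Fertiliser X to the population soil fertility mix: 0.402·27/143 + 0.598·27/37 = 0.512.

0.51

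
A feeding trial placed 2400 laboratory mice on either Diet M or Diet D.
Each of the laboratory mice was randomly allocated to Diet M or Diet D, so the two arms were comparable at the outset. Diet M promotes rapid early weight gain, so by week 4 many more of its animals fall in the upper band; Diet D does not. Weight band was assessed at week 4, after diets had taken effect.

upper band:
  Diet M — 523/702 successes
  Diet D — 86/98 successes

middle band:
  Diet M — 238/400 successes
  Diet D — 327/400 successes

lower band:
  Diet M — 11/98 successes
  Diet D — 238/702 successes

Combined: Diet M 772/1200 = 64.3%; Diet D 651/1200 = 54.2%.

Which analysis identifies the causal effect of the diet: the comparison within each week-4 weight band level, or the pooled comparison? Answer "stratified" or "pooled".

Week-4 weight band is recorded after the diet and is itself shifted by it — it sits on the causal path from diet to outcome. Conditioning on a mediator would strip out part of the effect we want; the pooled comparison gives the total causal effect.
Pooled: Diet M 64.3% vs Diet D 54.2%; Diet M is higher overall.

pooled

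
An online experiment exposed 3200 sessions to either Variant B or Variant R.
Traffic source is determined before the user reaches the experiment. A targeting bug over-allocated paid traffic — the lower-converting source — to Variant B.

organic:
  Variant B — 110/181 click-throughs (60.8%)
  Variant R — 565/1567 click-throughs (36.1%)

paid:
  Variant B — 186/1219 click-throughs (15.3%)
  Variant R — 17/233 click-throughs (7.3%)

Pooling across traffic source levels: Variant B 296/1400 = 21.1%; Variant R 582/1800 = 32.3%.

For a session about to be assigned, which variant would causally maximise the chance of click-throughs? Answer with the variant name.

Traffic source is set before the variant has any effect — it is not caused by the variant — and it independently drives the outcome. That makes it a confounder, so the causal comparison is within traffic source levels.
Within each level — organic: 60.8% vs 36.1%; paid: 15.3% vs 7.3% — Variant B is higher every time.

Variant B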